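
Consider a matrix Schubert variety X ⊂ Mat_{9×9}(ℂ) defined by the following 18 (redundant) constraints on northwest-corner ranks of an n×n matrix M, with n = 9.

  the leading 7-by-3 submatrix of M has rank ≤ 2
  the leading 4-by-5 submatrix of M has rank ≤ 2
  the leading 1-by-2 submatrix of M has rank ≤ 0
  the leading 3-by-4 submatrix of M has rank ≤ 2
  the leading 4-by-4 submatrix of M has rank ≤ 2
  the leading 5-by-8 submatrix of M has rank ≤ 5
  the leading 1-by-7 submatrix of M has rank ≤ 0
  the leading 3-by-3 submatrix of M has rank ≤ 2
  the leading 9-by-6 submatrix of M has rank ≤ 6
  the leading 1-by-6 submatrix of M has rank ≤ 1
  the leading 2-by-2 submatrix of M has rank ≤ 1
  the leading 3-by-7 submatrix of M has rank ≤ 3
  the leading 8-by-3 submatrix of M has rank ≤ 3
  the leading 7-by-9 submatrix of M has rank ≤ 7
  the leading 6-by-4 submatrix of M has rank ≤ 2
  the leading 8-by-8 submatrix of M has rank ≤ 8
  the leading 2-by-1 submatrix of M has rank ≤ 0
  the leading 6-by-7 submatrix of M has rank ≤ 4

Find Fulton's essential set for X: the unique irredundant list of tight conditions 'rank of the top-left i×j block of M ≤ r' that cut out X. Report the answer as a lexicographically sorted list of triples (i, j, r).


Propagating the 18 rank bounds to every northwest block:

  row 1: 0  0  0  0  0  0  0  1  1
  row 2: 0  1  1  1  1  1  1  2  2
  row 3: 1  2  2  2  2  2  2  3  3
  row 4: 1  2  2  2  2  3  3  4  4
  row 5: 1  2  2  2  3  4  4  5  5
  row 6: 1  2  2  2  3  4  4  5  6
  row 7: 1  2  2  3  4  5  5  6  7
  row 8: 1  2  3  4  5  6  6  7  8
  row 9: 1  2  3  4  5  6  7  8  9

giving w = (8, 2, 1, 6, 5, 9, 4, 3, 7) via Δ²R.

6 SE-corners of the 17-cell Rothe diagram give Ess(w):

[(1, 7, 0), (2, 1, 0), (4, 5, 2), (6, 4, 2), (6, 7, 4), (7, 3, 2)]


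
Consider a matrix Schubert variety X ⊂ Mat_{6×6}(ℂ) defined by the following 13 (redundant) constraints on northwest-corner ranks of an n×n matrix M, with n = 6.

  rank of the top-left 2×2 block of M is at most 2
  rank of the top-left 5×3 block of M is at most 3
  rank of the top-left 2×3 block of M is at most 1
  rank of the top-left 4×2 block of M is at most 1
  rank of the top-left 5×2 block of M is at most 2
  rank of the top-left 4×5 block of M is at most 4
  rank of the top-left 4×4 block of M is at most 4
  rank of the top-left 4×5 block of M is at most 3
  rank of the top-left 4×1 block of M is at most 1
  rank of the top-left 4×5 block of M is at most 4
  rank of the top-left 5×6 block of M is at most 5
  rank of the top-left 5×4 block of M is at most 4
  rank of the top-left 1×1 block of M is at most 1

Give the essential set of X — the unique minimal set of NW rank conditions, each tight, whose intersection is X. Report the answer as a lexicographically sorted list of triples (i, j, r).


The tightest implied rank at each (i,j), from the 13 conditions:

  1 1 1 1 1 1
  1 1 1 2 2 2
  1 1 2 3 3 3
  1 1 2 3 3 4
  1 2 3 4 4 5
  1 2 3 4 5 6

second differences of R give the permutation w = (1, 4, 3, 6, 2, 5).

D(w) has 5 cells with 3 SE-corners; essential set:

[(2, 3, 1), (4, 2, 1), (4, 5, 3)]


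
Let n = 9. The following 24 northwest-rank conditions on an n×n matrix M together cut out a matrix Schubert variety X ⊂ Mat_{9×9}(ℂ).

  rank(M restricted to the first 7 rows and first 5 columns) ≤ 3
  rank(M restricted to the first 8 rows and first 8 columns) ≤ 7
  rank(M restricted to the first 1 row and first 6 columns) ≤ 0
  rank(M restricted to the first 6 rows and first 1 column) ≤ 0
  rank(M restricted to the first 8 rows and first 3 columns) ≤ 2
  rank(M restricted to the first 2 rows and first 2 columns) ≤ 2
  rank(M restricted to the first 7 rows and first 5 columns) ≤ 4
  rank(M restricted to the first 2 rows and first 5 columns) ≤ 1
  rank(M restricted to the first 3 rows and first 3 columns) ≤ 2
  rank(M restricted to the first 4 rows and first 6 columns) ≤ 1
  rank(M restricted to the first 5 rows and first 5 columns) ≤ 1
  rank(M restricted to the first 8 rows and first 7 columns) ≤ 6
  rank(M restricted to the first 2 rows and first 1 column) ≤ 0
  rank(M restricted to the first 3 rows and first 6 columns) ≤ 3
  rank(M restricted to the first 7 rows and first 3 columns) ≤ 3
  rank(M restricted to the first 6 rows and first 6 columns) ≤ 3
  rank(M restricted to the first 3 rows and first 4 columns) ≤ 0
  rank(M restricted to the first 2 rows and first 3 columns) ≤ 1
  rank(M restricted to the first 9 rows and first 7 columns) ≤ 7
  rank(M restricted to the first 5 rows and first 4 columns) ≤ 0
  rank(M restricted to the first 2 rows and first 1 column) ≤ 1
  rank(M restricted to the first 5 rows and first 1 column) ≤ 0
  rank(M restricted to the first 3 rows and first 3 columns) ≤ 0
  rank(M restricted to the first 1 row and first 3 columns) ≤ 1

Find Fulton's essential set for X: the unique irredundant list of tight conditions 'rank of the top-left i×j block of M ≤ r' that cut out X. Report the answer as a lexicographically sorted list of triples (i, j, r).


Reconstructing r_w from the 24 given conditions:

  row 1: 0 0 0 0 0 0 1 1 1
  row 2: 0 0 0 0 1 1 2 2 2
  row 3: 0 0 0 0 1 1 2 3 3
  row 4: 0 0 0 0 1 1 2 3 4
  row 5: 0 0 0 0 1 2 3 4 5
  row 6: 0 1 1 1 2 3 4 5 6
  row 7: 1 2 2 2 3 4 5 6 7
  row 8: 1 2 2 3 4 5 6 7 8
  row 9: 1 2 3 4 5 6 7 8 9

the unique w with this rank table is (7, 5, 8, 9, 6, 2, 1, 4, 3).

ℓ(w)=26; the 5 essential cells (i,j,r):

[(1, 6, 0), (4, 6, 1), (5, 4, 0), (6, 1, 0), (8, 3, 2)]


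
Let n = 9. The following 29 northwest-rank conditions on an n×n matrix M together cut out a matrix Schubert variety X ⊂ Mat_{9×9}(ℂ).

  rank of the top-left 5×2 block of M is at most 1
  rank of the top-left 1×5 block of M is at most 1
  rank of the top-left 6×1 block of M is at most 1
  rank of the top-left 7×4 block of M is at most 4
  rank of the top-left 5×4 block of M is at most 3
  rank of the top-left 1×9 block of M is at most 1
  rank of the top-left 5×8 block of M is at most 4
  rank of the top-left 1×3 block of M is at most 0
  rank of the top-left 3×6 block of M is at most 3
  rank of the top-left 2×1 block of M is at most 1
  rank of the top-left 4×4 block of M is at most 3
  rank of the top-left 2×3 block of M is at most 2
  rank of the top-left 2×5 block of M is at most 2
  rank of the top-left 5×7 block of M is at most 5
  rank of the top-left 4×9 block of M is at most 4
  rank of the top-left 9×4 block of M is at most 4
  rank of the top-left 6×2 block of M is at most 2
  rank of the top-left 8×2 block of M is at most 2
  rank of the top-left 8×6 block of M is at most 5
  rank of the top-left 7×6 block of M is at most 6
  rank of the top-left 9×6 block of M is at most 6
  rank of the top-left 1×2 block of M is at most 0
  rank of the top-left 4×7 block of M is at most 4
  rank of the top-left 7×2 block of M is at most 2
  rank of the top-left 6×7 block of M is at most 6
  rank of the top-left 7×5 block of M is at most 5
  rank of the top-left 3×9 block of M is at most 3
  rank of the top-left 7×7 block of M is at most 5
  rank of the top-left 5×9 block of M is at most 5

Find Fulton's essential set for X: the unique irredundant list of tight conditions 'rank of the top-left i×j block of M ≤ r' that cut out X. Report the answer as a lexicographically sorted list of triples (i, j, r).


Rank table r_w(9×9) implied by the 29 constraints:

  0  0  0  1  1  1  1  1  1
  1  1  1  2  2  2  2  2  2
  1  1  2  3  3  3  3  3  3
  1  1  2  3  4  4  4  4  4
  1  1  2  3  4  4  4  4  5
  1  2  3  4  5  5  5  5  6
  1  2  3  4  5  5  5  6  7
  1  2  3  4  5  5  6  7  8
  1  2  3  4  5  6  7  8  9

giving w = (4, 1, 3, 5, 9, 2, 8, 7, 6) via Δ²R.

|D(w)|=12, |Ess(w)|=5:

[(1, 3, 0), (5, 2, 1), (5, 8, 4), (7, 7, 5), (8, 6, 5)]


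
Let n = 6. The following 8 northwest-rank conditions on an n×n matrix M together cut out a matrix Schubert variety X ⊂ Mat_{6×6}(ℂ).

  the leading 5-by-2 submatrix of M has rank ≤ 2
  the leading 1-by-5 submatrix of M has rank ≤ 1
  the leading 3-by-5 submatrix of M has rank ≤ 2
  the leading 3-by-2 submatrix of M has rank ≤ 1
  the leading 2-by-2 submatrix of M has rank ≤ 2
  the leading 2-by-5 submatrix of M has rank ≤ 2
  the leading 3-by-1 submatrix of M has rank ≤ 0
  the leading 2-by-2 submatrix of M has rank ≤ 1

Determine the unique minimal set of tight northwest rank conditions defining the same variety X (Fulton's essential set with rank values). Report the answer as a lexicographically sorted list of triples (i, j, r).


Propagating the 8 rank bounds to every northwest block:

  R[1]: 0  1  1  1  1  1
  R[2]: 0  1  2  2  2  2
  R[3]: 0  1  2  2  2  3
  R[4]: 1  2  3  3  3  4
  R[5]: 1  2  3  4  4  5
  R[6]: 1  2  3  4  5  6

giving w = (2, 3, 6, 1, 4, 5) via Δ²R.

|D(w)|=5, |Ess(w)|=2:

[(3, 1, 0), (3, 5, 2)]


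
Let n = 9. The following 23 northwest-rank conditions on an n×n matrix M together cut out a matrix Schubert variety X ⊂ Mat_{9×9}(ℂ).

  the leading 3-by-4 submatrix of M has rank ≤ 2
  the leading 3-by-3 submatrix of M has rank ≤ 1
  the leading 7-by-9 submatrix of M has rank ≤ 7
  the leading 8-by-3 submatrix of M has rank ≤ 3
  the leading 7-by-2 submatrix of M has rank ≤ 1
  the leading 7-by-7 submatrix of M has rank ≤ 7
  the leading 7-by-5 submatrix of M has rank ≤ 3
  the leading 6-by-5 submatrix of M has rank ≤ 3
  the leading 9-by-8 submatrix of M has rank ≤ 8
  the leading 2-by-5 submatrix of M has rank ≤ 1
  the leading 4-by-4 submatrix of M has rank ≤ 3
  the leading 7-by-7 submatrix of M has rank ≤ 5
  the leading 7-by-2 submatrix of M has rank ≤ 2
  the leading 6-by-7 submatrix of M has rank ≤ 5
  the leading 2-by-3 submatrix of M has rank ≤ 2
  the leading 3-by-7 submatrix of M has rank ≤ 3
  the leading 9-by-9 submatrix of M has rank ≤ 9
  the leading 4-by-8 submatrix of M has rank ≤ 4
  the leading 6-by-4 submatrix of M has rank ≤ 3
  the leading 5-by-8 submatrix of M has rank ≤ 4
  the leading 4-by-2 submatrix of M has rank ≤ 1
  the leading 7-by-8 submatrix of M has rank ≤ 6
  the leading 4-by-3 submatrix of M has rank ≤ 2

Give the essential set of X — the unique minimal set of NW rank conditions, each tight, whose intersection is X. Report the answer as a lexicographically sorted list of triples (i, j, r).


Reconstructing r_w from the 23 given conditions:

  R[1]: 1 1 1 1 1 1 1 1 1
  R[2]: 1 1 1 1 1 2 2 2 2
  R[3]: 1 1 1 2 2 3 3 3 3
  R[4]: 1 1 2 3 3 4 4 4 4
  R[5]: 1 1 2 3 3 4 4 4 5
  R[6]: 1 1 2 3 3 4 5 5 6
  R[7]: 1 1 2 3 3 4 5 6 7
  R[8]: 1 2 3 4 4 5 6 7 8
  R[9]: 1 2 3 4 5 6 7 8 9

the unique w with this rank table is (1, 6, 4, 3, 9, 7, 8, 2, 5).

D(w) has 15 cells with 5 SE-corners; essential set:

[(2, 5, 1), (3, 3, 1), (5, 8, 4), (7, 2, 1), (7, 5, 3)]


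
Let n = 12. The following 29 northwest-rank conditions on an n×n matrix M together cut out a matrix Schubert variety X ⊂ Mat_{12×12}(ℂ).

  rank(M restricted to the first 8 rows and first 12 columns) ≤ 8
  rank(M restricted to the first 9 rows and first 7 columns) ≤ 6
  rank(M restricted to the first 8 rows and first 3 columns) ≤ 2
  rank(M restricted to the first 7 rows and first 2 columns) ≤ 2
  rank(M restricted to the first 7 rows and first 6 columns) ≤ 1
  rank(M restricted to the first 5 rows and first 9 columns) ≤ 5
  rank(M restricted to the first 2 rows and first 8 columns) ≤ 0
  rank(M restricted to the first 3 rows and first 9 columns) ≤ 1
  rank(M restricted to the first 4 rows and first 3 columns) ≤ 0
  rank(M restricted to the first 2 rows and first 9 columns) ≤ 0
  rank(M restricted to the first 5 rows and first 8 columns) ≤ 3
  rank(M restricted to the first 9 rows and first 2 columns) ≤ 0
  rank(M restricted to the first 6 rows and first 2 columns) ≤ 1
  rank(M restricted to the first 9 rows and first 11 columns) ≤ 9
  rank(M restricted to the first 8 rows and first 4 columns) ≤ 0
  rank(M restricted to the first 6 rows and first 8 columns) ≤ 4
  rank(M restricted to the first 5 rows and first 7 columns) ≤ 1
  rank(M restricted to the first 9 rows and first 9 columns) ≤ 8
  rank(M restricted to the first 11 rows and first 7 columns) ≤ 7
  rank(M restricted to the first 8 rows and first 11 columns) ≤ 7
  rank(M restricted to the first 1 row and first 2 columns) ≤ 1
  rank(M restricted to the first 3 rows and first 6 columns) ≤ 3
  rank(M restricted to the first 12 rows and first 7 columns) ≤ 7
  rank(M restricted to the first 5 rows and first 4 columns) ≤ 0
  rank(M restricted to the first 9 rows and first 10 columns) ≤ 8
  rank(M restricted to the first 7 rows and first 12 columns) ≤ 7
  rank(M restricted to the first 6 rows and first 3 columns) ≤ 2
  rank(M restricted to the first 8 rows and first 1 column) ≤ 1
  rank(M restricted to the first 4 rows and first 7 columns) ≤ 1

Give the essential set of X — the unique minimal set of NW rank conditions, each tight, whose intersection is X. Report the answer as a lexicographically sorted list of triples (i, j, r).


Computing R[i][j] = min implied NW-rank bound (n=12, 29 conditions):

  i=1: 0 0 0 0 0 0 0 0 0 1 1 1
  i=2: 0 0 0 0 0 0 0 0 0 1 2 2
  i=3: 0 0 0 0 1 1 1 1 1 2 3 3
  i=4: 0 0 0 0 1 1 1 2 2 3 4 4
  i=5: 0 0 0 0 1 1 1 2 3 4 5 5
  i=6: 0 0 0 0 1 1 2 3 4 5 6 6
  i=7: 0 0 0 0 1 1 2 3 4 5 6 7
  i=8: 0 0 0 0 1 2 3 4 5 6 7 8
  i=9: 0 0 1 1 2 3 4 5 6 7 8 9
  i=10: 1 1 2 2 3 4 5 6 7 8 9 10
  i=11: 1 2 3 3 4 5 6 7 8 9 10 11
  i=12: 1 2 3 4 5 6 7 8 9 10 11 12

giving w = (10, 11, 5, 8, 9, 7, 12, 6, 3, 1, 2, 4) via Δ²R.

Rothe diagram D(w) (50 cells), 5 SE-corners (essential conditions):

[(2, 9, 0), (5, 7, 1), (7, 6, 1), (8, 4, 0), (9, 2, 0)]


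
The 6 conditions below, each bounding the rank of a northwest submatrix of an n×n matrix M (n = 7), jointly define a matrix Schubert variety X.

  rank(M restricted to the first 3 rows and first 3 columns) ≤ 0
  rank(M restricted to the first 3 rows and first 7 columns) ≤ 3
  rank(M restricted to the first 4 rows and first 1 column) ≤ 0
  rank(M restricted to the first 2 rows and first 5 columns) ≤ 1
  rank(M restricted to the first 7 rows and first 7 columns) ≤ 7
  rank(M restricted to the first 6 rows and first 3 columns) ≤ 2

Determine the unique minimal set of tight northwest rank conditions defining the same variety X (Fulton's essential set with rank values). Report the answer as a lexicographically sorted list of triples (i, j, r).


Propagating the 6 rank bounds to every northwest block:

  0  0  0  1  1  1  1
  0  0  0  1  1  2  2
  0  0  0  1  2  3  3
  0  1  1  2  3  4  4
  1  2  2  3  4  5  5
  1  2  2  3  4  5  6
  1  2  3  4  5  6  7

so w = (4, 6, 5, 2, 1, 7, 3).

Fulton essential set (4 of the 12 Rothe cells):

[(2, 5, 1), (3, 3, 0), (4, 1, 0), (6, 3, 2)]


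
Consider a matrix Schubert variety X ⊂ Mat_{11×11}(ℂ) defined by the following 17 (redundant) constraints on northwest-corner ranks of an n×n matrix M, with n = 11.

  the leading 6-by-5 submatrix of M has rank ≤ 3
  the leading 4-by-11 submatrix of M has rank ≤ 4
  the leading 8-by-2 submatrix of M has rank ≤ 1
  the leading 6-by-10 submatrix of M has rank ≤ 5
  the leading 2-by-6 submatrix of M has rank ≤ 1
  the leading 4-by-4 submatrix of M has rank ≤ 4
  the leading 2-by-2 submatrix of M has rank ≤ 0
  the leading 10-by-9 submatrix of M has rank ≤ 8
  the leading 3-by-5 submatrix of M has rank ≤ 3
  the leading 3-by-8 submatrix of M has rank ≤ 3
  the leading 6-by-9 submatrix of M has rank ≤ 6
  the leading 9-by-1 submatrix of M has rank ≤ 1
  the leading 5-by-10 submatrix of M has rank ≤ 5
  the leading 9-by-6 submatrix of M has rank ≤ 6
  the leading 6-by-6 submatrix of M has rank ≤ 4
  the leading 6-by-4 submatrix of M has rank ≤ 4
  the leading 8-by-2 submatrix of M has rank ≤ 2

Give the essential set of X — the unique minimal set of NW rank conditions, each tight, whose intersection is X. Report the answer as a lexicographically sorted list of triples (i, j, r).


Computing R[i][j] = min implied NW-rank bound (n=11, 17 conditions):

  i=1: 0  0  1  1  1  1  1  1  1  1  1
  i=2: 0  0  1  1  1  1  2  2  2  2  2
  i=3: 1  1  2  2  2  2  3  3  3  3  3
  i=4: 1  1  2  3  3  3  4  4  4  4  4
  i=5: 1  1  2  3  3  4  5  5  5  5  5
  i=6: 1  1  2  3  3  4  5  5  5  5  6
  i=7: 1  1  2  3  4  5  6  6  6  6  7
  i=8: 1  1  2  3  4  5  6  7  7  7  8
  i=9: 1  2  3  4  5  6  7  8  8  8  9
  i=10: 1  2  3  4  5  6  7  8  8  9  10
  i=11: 1  2  3  4  5  6  7  8  9  10  11

giving w = (3, 7, 1, 4, 6, 11, 5, 8, 2, 10, 9) via Δ²R.

ℓ(w)=18; the 6 essential cells (i,j,r):

[(2, 2, 0), (2, 6, 1), (6, 5, 3), (6, 10, 5), (8, 2, 1), (10, 9, 8)]


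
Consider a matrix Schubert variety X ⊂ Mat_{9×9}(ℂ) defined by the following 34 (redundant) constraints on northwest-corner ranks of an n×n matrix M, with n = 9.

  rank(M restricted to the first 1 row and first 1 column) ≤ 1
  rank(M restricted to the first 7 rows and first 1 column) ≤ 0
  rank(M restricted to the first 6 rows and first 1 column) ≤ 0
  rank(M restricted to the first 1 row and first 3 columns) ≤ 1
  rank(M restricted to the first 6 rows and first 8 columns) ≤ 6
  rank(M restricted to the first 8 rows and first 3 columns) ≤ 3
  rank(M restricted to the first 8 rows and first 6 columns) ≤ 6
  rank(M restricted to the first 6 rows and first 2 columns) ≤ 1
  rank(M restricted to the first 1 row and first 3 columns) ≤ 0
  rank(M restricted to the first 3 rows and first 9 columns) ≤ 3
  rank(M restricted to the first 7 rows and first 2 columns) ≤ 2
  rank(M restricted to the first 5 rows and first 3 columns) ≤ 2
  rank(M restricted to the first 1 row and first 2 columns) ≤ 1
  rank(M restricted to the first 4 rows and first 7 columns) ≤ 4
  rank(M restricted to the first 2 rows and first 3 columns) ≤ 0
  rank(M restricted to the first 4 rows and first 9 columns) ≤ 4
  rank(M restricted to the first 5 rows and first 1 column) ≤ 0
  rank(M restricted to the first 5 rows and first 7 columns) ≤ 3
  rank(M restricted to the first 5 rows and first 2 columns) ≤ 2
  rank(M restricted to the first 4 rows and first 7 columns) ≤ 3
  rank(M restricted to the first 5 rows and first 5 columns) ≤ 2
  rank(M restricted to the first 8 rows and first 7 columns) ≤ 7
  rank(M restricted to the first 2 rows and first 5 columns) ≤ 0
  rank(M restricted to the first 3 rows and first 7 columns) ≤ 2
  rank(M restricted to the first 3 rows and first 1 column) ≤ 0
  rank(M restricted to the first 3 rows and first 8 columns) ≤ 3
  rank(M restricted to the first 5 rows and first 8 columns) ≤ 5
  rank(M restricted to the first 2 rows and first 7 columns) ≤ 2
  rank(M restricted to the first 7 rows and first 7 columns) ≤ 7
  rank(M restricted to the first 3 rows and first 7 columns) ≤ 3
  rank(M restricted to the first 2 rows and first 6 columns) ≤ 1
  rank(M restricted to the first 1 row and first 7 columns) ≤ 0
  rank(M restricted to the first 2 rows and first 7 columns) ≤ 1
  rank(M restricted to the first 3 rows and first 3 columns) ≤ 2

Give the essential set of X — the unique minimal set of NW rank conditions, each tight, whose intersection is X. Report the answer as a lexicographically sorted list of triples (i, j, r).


Computing R[i][j] = min implied NW-rank bound (n=9, 34 conditions):

  R[1]: 0  0  0  0  0  0  0  1  1
  R[2]: 0  0  0  0  0  1  1  2  2
  R[3]: 0  1  1  1  1  2  2  3  3
  R[4]: 0  1  2  2  2  3  3  4  4
  R[5]: 0  1  2  2  2  3  3  4  5
  R[6]: 0  1  2  3  3  4  4  5  6
  R[7]: 0  1  2  3  4  5  5  6  7
  R[8]: 1  2  3  4  5  6  6  7  8
  R[9]: 1  2  3  4  5  6  7  8  9

the unique w with this rank table is (8, 6, 2, 3, 9, 4, 5, 1, 7).

D(w) has 20 cells with 5 SE-corners; essential set:

[(1, 7, 0), (2, 5, 0), (5, 5, 2), (5, 7, 3), (7, 1, 0)]


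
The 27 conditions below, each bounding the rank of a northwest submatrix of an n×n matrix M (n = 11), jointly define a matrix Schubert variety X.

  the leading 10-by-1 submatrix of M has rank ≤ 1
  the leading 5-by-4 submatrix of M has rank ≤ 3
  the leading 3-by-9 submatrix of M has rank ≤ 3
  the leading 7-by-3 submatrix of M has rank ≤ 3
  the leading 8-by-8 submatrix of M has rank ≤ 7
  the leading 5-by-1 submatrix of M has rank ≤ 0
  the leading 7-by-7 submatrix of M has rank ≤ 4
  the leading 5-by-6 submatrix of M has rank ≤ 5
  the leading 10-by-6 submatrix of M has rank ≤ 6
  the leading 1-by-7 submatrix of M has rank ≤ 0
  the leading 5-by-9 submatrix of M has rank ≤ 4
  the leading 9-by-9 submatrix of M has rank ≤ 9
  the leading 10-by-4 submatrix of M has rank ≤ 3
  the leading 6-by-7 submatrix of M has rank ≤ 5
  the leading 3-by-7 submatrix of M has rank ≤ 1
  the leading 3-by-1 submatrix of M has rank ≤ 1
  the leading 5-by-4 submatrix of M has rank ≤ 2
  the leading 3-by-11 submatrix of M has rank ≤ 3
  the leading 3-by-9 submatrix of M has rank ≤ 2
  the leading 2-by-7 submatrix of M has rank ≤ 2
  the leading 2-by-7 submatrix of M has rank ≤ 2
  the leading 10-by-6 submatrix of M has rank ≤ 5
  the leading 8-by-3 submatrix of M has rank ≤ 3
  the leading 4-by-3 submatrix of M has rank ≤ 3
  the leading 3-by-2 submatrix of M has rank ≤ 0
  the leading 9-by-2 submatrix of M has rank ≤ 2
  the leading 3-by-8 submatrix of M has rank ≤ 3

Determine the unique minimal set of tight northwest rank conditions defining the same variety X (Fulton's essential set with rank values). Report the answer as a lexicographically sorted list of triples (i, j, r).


Rank table r_w(11×11) implied by the 27 constraints:

  R[1]: 0, 0, 0, 0, 0, 0, 0, 1, 1, 1, 1
  R[2]: 0, 0, 1, 1, 1, 1, 1, 2, 2, 2, 2
  R[3]: 0, 0, 1, 1, 1, 1, 1, 2, 2, 3, 3
  R[4]: 0, 1, 2, 2, 2, 2, 2, 3, 3, 4, 4
  R[5]: 0, 1, 2, 2, 3, 3, 3, 4, 4, 5, 5
  R[6]: 1, 2, 3, 3, 4, 4, 4, 5, 5, 6, 6
  R[7]: 1, 2, 3, 3, 4, 4, 4, 5, 6, 7, 7
  R[8]: 1, 2, 3, 3, 4, 5, 5, 6, 7, 8, 8
  R[9]: 1, 2, 3, 3, 4, 5, 6, 7, 8, 9, 9
  R[10]: 1, 2, 3, 3, 4, 5, 6, 7, 8, 9, 10
  R[11]: 1, 2, 3, 4, 5, 6, 7, 8, 9, 10, 11

reading off 1-entries of Δ²R: w = (8, 3, 10, 2, 5, 1, 9, 6, 7, 11, 4).

|D(w)|=25, |Ess(w)|=8:

[(1, 7, 0), (3, 2, 0), (3, 7, 1), (3, 9, 2), (5, 1, 0), (5, 4, 2), (7, 7, 4), (10, 4, 3)]


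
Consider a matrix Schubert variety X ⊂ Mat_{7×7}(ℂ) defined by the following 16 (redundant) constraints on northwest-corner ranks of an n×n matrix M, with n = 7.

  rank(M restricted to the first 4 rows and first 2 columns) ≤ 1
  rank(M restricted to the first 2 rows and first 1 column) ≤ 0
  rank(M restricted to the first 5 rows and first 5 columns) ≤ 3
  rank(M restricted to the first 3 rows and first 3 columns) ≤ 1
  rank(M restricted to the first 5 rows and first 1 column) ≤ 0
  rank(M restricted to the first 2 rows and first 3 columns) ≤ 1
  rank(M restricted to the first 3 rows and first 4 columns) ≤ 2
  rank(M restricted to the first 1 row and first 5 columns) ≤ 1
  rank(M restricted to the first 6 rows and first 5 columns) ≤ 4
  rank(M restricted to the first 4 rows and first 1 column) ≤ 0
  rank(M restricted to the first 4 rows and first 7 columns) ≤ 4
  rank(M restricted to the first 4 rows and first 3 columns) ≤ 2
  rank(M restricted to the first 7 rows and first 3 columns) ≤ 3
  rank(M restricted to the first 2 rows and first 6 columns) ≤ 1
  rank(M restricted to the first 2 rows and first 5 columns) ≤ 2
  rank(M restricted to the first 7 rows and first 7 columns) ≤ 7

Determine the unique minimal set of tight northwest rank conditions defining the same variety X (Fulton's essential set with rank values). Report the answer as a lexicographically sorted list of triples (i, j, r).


Propagating the 16 rank bounds to every northwest block:

  0 | 1 | 1 | 1 | 1 | 1 | 1
  0 | 1 | 1 | 1 | 1 | 1 | 2
  0 | 1 | 1 | 2 | 2 | 2 | 3
  0 | 1 | 2 | 3 | 3 | 3 | 4
  0 | 1 | 2 | 3 | 3 | 4 | 5
  1 | 2 | 3 | 4 | 4 | 5 | 6
  1 | 2 | 3 | 4 | 5 | 6 | 7

second differences of R give the permutation w = (2, 7, 4, 3, 6, 1, 5).

|D(w)|=11, |Ess(w)|=4:

[(2, 6, 1), (3, 3, 1), (5, 1, 0), (5, 5, 3)]


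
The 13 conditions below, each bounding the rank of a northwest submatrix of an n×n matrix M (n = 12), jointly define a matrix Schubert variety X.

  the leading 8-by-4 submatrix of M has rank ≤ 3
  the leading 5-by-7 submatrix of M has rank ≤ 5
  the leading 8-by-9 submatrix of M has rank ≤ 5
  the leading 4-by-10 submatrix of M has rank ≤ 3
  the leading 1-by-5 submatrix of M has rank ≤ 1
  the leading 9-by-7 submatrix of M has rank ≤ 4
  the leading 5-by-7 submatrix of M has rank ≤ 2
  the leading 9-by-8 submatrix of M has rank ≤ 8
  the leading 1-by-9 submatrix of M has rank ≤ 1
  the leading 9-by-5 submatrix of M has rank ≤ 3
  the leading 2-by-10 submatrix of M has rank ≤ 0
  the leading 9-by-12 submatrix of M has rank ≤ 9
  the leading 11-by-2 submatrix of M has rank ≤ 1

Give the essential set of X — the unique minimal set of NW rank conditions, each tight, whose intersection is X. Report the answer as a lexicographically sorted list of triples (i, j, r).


Propagating the 13 rank bounds to every northwest block:

  i=1: 0 0 0 0 0 0 0 0 0 0 1 1
  i=2: 0 0 0 0 0 0 0 0 0 0 1 2
  i=3: 1 1 1 1 1 1 1 1 1 1 2 3
  i=4: 1 1 2 2 2 2 2 2 2 2 3 4
  i=5: 1 1 2 2 2 2 2 3 3 3 4 5
  i=6: 1 1 2 3 3 3 3 4 4 4 5 6
  i=7: 1 1 2 3 3 4 4 5 5 5 6 7
  i=8: 1 1 2 3 3 4 4 5 5 6 7 8
  i=9: 1 1 2 3 3 4 4 5 6 7 8 9
  i=10: 1 1 2 3 4 5 5 6 7 8 9 10
  i=11: 1 1 2 3 4 5 6 7 8 9 10 11
  i=12: 1 2 3 4 5 6 7 8 9 10 11 12

reading off 1-entries of Δ²R: w = (11, 12, 1, 3, 8, 4, 6, 10, 9, 5, 7, 2).

ℓ(w)=38; the 6 essential cells (i,j,r):

[(2, 10, 0), (5, 7, 2), (8, 9, 5), (9, 5, 3), (9, 7, 4), (11, 2, 1)]


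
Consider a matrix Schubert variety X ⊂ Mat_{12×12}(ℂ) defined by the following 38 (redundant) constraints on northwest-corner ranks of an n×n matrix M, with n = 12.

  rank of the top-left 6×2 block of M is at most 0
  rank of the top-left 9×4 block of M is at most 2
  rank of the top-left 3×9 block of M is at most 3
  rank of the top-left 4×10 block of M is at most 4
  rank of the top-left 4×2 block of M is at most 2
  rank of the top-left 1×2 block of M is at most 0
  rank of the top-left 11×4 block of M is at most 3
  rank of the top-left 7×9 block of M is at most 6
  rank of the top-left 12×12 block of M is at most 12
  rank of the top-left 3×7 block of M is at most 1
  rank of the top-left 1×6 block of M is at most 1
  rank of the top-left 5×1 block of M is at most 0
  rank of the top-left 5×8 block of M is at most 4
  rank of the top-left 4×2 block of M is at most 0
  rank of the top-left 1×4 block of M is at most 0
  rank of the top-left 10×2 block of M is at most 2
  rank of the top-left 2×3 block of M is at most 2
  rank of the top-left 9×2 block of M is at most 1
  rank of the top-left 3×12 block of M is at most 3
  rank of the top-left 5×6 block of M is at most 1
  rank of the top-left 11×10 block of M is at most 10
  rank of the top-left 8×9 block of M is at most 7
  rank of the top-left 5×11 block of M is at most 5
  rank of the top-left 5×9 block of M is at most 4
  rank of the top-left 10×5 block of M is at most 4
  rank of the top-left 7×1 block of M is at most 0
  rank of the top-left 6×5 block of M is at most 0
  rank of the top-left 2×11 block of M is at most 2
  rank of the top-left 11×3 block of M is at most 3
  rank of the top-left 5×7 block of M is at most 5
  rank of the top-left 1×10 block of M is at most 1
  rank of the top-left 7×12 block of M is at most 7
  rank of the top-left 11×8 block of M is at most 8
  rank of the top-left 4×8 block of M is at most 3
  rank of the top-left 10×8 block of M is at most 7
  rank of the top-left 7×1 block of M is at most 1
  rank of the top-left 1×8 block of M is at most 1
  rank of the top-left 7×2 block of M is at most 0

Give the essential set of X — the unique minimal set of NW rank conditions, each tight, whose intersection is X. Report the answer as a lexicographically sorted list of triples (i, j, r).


Rank table r_w(12×12) implied by the 38 constraints:

  i=1: 0, 0, 0, 0, 0, 1, 1, 1, 1, 1, 1, 1
  i=2: 0, 0, 0, 0, 0, 1, 1, 2, 2, 2, 2, 2
  i=3: 0, 0, 0, 0, 0, 1, 1, 2, 3, 3, 3, 3
  i=4: 0, 0, 0, 0, 0, 1, 2, 3, 4, 4, 4, 4
  i=5: 0, 0, 0, 0, 0, 1, 2, 3, 4, 5, 5, 5
  i=6: 0, 0, 0, 0, 0, 1, 2, 3, 4, 5, 6, 6
  i=7: 0, 0, 1, 1, 1, 2, 3, 4, 5, 6, 7, 7
  i=8: 1, 1, 2, 2, 2, 3, 4, 5, 6, 7, 8, 8
  i=9: 1, 1, 2, 2, 3, 4, 5, 6, 7, 8, 9, 9
  i=10: 1, 2, 3, 3, 4, 5, 6, 7, 8, 9, 10, 10
  i=11: 1, 2, 3, 3, 4, 5, 6, 7, 8, 9, 10, 11
  i=12: 1, 2, 3, 4, 5, 6, 7, 8, 9, 10, 11, 12

hence w(1..12) = (6, 8, 9, 7, 10, 11, 3, 1, 5, 2, 12, 4).

6 SE-corners of the 37-cell Rothe diagram give Ess(w):

[(3, 7, 1), (6, 5, 0), (7, 2, 0), (9, 2, 1), (9, 4, 2), (11, 4, 3)]


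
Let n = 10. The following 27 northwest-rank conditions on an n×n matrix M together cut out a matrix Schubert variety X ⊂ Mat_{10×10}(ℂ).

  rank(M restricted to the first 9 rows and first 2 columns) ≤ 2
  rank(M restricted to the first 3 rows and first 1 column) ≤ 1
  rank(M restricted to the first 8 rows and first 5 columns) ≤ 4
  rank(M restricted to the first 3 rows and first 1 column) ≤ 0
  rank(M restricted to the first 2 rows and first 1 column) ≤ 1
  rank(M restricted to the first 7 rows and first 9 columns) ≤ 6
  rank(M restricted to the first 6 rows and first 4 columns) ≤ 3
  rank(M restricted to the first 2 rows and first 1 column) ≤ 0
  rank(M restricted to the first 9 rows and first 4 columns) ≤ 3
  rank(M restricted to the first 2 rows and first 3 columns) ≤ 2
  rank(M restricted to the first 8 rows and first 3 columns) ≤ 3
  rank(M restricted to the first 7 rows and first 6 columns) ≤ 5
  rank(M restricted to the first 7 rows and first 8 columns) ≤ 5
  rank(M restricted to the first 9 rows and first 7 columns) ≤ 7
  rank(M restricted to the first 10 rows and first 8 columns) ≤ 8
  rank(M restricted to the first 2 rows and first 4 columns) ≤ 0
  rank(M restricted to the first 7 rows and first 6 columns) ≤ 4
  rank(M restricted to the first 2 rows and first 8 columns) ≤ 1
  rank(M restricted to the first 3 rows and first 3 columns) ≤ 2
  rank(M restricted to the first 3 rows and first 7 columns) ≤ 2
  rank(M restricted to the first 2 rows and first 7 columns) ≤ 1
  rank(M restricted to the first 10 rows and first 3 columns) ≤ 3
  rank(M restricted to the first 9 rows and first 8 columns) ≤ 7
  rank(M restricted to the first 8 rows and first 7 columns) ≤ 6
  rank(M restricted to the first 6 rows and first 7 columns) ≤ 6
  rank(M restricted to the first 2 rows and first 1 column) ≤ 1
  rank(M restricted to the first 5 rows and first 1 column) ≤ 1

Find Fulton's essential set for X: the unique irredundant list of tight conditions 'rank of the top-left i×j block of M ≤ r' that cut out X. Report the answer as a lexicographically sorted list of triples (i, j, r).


Recovering R(i,j) via the rank-extension bound from the 27 conditions:

  i=1: 0, 0, 0, 0, 1, 1, 1, 1, 1, 1
  i=2: 0, 0, 0, 0, 1, 1, 1, 1, 2, 2
  i=3: 0, 1, 1, 1, 2, 2, 2, 2, 3, 3
  i=4: 1, 2, 2, 2, 3, 3, 3, 3, 4, 4
  i=5: 1, 2, 3, 3, 4, 4, 4, 4, 5, 5
  i=6: 1, 2, 3, 3, 4, 4, 5, 5, 6, 6
  i=7: 1, 2, 3, 3, 4, 4, 5, 5, 6, 7
  i=8: 1, 2, 3, 3, 4, 5, 6, 6, 7, 8
  i=9: 1, 2, 3, 3, 4, 5, 6, 7, 8, 9
  i=10: 1, 2, 3, 4, 5, 6, 7, 8, 9, 10

giving w = (5, 9, 2, 1, 3, 7, 10, 6, 8, 4) via Δ²R.

Fulton essential set (6 of the 19 Rothe cells):

[(2, 4, 0), (2, 8, 1), (3, 1, 0), (7, 6, 4), (7, 8, 5), (9, 4, 3)]


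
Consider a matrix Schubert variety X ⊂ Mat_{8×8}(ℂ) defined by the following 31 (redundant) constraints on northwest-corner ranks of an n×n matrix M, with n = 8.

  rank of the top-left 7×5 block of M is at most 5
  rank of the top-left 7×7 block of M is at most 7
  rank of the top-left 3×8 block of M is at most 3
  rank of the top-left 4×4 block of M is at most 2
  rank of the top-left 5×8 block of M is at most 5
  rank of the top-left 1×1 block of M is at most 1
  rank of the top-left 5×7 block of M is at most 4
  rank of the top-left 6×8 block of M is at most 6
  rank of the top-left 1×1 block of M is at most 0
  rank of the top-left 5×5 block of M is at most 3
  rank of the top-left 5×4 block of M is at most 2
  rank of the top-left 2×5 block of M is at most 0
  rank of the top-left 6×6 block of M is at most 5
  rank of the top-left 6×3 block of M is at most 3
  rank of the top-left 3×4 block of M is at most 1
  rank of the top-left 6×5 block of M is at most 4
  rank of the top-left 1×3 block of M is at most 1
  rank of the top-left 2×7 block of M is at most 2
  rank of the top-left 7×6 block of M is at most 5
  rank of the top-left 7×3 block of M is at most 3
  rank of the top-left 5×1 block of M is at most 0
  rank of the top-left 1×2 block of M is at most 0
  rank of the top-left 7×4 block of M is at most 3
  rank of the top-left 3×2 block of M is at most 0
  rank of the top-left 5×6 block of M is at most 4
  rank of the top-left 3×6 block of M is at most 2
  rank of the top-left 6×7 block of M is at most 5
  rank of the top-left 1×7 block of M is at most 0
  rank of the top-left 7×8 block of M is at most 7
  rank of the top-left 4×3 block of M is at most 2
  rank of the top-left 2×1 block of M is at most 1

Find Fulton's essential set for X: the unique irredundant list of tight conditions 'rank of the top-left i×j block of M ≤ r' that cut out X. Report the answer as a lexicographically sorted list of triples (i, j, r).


Computing R[i][j] = min implied NW-rank bound (n=8, 31 conditions):

  0, 0, 0, 0, 0, 0, 0, 1
  0, 0, 0, 0, 0, 1, 1, 2
  0, 0, 1, 1, 1, 2, 2, 3
  0, 1, 2, 2, 2, 3, 3, 4
  0, 1, 2, 2, 3, 4, 4, 5
  1, 2, 3, 3, 4, 5, 5, 6
  1, 2, 3, 3, 4, 5, 6, 7
  1, 2, 3, 4, 5, 6, 7, 8

giving w = (8, 6, 3, 2, 5, 1, 7, 4) via Δ²R.

ℓ(w)=18; the 6 essential cells (i,j,r):

[(1, 7, 0), (2, 5, 0), (3, 2, 0), (5, 1, 0), (5, 4, 2), (7, 4, 3)]


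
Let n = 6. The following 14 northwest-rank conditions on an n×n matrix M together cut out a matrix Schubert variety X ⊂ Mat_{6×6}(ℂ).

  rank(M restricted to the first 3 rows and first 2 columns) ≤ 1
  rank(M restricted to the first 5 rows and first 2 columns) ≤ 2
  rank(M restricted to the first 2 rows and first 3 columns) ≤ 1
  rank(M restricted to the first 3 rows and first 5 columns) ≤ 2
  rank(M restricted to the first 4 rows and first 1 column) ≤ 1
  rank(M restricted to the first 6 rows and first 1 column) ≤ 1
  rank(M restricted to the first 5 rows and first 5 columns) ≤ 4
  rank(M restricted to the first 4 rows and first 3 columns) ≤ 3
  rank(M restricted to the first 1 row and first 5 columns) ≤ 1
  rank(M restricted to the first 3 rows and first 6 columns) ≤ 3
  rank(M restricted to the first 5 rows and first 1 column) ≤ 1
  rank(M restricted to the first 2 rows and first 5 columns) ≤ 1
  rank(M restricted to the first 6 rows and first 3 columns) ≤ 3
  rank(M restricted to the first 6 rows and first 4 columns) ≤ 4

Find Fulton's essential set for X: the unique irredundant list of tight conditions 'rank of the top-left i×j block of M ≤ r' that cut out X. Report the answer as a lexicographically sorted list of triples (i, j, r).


Computing R[i][j] = min implied NW-rank bound (n=6, 14 conditions):

  R[1]: 1 | 1 | 1 | 1 | 1 | 1
  R[2]: 1 | 1 | 1 | 1 | 1 | 2
  R[3]: 1 | 1 | 2 | 2 | 2 | 3
  R[4]: 1 | 2 | 3 | 3 | 3 | 4
  R[5]: 1 | 2 | 3 | 4 | 4 | 5
  R[6]: 1 | 2 | 3 | 4 | 5 | 6

giving w = (1, 6, 3, 2, 4, 5) via Δ²R.

Fulton essential set (2 of the 5 Rothe cells):

[(2, 5, 1), (3, 2, 1)]


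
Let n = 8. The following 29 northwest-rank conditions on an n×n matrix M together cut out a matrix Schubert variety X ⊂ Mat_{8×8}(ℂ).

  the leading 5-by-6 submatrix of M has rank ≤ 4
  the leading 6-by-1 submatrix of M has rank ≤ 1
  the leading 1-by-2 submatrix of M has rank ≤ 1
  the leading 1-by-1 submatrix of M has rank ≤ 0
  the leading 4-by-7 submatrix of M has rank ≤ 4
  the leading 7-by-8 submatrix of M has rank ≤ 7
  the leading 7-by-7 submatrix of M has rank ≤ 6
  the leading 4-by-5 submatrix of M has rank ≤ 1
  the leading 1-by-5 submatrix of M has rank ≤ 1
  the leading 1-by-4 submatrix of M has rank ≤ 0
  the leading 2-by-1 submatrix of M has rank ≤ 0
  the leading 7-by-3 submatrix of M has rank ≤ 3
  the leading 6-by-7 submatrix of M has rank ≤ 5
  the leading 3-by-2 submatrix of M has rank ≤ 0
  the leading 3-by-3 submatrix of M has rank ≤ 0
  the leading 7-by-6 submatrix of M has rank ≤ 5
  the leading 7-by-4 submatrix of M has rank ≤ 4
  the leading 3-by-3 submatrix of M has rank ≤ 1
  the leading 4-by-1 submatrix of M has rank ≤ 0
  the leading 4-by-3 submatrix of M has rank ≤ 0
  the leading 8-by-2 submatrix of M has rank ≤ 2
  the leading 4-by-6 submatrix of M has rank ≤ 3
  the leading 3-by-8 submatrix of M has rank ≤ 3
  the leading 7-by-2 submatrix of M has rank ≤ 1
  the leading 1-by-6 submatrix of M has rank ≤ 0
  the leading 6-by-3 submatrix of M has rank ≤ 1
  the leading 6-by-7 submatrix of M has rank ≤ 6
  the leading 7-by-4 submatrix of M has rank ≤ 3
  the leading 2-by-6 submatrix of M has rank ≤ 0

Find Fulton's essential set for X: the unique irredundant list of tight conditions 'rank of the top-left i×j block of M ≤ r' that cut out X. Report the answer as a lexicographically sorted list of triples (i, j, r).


Recovering R(i,j) via the rank-extension bound from the 29 conditions:

  i=1: 0, 0, 0, 0, 0, 0, 1, 1
  i=2: 0, 0, 0, 0, 0, 0, 1, 2
  i=3: 0, 0, 0, 1, 1, 1, 2, 3
  i=4: 0, 0, 0, 1, 1, 2, 3, 4
  i=5: 1, 1, 1, 2, 2, 3, 4, 5
  i=6: 1, 1, 1, 2, 3, 4, 5, 6
  i=7: 1, 1, 2, 3, 4, 5, 6, 7
  i=8: 1, 2, 3, 4, 5, 6, 7, 8

giving w = (7, 8, 4, 6, 1, 5, 3, 2) via Δ²R.

5 SE-corners of the 22-cell Rothe diagram give Ess(w):

[(2, 6, 0), (4, 3, 0), (4, 5, 1), (6, 3, 1), (7, 2, 1)]


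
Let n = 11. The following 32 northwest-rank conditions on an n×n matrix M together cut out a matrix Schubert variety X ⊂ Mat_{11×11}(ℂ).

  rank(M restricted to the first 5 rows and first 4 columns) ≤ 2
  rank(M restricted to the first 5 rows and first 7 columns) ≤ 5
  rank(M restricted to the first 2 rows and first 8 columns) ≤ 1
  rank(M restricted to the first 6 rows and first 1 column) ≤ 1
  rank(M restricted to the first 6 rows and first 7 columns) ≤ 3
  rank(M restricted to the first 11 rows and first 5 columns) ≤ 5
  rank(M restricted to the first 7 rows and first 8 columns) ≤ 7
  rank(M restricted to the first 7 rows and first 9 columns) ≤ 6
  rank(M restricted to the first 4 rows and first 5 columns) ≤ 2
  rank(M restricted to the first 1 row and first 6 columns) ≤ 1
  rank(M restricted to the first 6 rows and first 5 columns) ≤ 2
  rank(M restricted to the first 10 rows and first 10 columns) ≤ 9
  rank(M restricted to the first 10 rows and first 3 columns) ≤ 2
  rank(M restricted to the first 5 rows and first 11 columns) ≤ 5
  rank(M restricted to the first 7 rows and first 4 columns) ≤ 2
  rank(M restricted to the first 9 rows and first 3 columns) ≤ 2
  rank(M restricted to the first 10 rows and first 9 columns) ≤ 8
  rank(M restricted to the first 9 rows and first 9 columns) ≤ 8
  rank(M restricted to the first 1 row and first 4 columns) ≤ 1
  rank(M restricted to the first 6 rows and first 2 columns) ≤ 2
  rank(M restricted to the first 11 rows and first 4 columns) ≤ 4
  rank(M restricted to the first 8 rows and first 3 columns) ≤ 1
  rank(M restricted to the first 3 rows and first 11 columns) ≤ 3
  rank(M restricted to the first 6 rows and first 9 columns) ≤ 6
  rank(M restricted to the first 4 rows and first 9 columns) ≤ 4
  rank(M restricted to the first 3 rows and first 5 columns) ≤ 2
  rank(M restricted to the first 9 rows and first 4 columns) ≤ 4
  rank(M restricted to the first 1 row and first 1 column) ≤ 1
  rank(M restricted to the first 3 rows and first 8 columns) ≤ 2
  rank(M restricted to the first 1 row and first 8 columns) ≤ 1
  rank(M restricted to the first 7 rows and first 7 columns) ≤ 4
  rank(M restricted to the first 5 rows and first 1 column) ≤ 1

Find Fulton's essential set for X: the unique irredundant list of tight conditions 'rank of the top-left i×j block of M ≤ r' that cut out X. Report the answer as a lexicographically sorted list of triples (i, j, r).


Reconstructing r_w from the 32 given conditions:

  1, 1, 1, 1, 1, 1, 1, 1, 1, 1, 1
  1, 1, 1, 1, 1, 1, 1, 1, 2, 2, 2
  1, 1, 1, 2, 2, 2, 2, 2, 3, 3, 3
  1, 1, 1, 2, 2, 3, 3, 3, 4, 4, 4
  1, 1, 1, 2, 2, 3, 3, 4, 5, 5, 5
  1, 1, 1, 2, 2, 3, 3, 4, 5, 6, 6
  1, 1, 1, 2, 3, 4, 4, 5, 6, 7, 7
  1, 1, 1, 2, 3, 4, 5, 6, 7, 8, 8
  1, 2, 2, 3, 4, 5, 6, 7, 8, 9, 9
  1, 2, 2, 3, 4, 5, 6, 7, 8, 9, 10
  1, 2, 3, 4, 5, 6, 7, 8, 9, 10, 11

hence w(1..11) = (1, 9, 4, 6, 8, 10, 5, 7, 2, 11, 3).

5 SE-corners of the 25-cell Rothe diagram give Ess(w):

[(2, 8, 1), (6, 5, 2), (6, 7, 3), (8, 3, 1), (10, 3, 2)]
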